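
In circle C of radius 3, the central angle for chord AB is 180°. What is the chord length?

Chord length = 2r sin(θ/2)
= 2 × 3 × sin(180°/2)
= 2 × 3 × sin(90°)
= 6

6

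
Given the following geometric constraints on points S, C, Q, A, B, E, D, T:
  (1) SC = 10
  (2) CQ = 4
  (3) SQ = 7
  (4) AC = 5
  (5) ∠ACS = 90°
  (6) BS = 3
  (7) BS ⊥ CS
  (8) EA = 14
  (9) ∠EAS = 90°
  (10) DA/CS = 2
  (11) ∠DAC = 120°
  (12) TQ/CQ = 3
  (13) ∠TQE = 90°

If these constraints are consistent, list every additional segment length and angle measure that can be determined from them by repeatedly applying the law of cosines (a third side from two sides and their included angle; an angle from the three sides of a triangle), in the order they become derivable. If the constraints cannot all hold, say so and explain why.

The constraints are consistent. Derivable facts, in order:
After 1 step:
- CB = √109
- CD = 5·√21
- SA = 5·√5
- ∠CQS = 128.68°
- ∠CSQ = 18.19°
- ∠QCS = 33.12°
After 2 steps:
- SE ≈ 17.92
- ∠ACD = 49.11°
- ∠ADC = 10.89°
- ∠ASC = 26.57°
- ∠BCS = 16.7°
- ∠CAS = 63.43°
- ∠CBS = 73.3°
After 3 steps:
- ∠AES = 38.61°
- ∠ASE = 51.39°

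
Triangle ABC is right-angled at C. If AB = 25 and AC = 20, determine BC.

By the Pythagorean theorem: BC^2 = AB^2 - AC^2
BC^2 = 25^2 - 20^2 = 625 - 400 = 225
BC = sqrt(225) = 15

15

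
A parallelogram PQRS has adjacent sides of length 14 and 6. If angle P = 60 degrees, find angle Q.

Consecutive angles are supplementary: angle Q = 180 - 60 = 120 degrees.

120 degrees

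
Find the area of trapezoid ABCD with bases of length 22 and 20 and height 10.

A trapezoid's area equals the midsegment times the height.
The midsegment is (22 + 20) / 2 = 21.
Area = 21 * 10 = 210.

210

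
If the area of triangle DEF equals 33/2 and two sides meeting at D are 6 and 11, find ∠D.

From the SAS area formula Area = (1/2)ab sin(C), rearranging gives sin(C) = 2*Area/(ab).
sin(C) = 2 * 33/2 / (66) = 1/2.
Therefore C = arcsin(1/2) = 30°.
Since sin(180° - C) = sin(C), the obtuse angle 150° gives the same area, so C = 30° or C = 150°.

30° or 150°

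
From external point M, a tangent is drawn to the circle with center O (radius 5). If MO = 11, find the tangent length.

tangent = √(d² - r²) = √(11² - 5²) = √(121 - 25) = √96 = 4*sqrt(6)

4*sqrt(6)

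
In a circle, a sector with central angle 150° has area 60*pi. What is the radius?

Sector area A = πr² × θ/360, so r² = 360A / (πθ).
r² = 360 × 60*pi / (π × 150)
r² = 144
r = 12

12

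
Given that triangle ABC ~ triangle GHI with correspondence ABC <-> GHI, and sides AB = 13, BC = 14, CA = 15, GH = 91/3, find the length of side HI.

Since the triangles are similar, the ratio of corresponding sides is constant.
Scale factor k = GH / AB = 91/3 / 13 = 7/3
HI = k * BC = 7/3 * 14 = 98/3

98/3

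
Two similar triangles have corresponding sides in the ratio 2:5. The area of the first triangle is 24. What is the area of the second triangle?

The ratio of areas of similar triangles = (side ratio)^2.
Side ratio = 2:5, so area ratio = 4:25.
Area of the second triangle / Area of the first triangle = 25/4
Area of the second triangle = 24 * 25/4 = 150

150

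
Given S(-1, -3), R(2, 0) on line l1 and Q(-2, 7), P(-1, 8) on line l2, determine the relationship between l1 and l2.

Slope of line 1: m1 = (0 - -3)/(2 - -1) = 3/3 = 1
Slope of line 2: m2 = (8 - 7)/(-1 - -2) = 1/1 = 1
Two lines are parallel if and only if they have equal slopes (or both are vertical).
Here m1 = m2 = 1, confirming the lines are parallel.

Parallel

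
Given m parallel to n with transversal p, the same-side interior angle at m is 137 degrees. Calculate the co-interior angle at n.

Co-interior angles sum to 180: 180 - 137 = 43 degrees.

43 degrees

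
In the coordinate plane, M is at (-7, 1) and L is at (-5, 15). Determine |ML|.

The horizontal distance is |-5 - -7| = 2 and the vertical distance is |15 - 1| = 14.
By the Pythagorean theorem, d = sqrt(2^2 + 14^2) = sqrt(200) = 10*sqrt(2).

10*sqrt(2)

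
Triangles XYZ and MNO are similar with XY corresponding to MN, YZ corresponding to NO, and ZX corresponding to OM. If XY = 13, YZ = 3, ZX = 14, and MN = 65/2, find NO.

Similar triangles have proportional sides. Setting up the proportion:
MN / XY = NO / YZ
65/2 / 13 = NO / 3
NO = 3 * 65/2 / 13 = 15/2.

15/2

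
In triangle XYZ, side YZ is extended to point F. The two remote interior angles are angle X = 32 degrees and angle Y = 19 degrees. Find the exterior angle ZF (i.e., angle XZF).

By the exterior angle theorem, an exterior angle of a triangle equals the sum of the two remote interior angles.
Exterior angle = angle X + angle Y
Exterior angle = 32 + 19 = 51 degrees

51 degrees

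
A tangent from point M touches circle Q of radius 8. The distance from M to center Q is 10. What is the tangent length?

tangent = √(d² - r²) = √(10² - 8²) = √(100 - 64) = √36 = 6

6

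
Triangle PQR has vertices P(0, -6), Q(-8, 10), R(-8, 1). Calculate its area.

Shoelace: Area = (1/2)|0(10-1) + -8(1--6) + -8(-6-10)| = (1/2)(72) = 36

36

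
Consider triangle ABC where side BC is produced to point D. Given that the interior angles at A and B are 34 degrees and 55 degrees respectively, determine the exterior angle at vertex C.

Exterior angle = 34 + 55 = 89 degrees (exterior angle theorem).

89 degrees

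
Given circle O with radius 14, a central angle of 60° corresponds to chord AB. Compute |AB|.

Chord length = 2r sin(θ/2)
= 2 × 14 × sin(60°/2)
= 2 × 14 × sin(30°)
= 14

14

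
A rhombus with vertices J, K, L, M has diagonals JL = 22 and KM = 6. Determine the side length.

Half-diagonals are 11 and 3. side = sqrt(11^2 + 3^2) = sqrt(130)

sqrt(130)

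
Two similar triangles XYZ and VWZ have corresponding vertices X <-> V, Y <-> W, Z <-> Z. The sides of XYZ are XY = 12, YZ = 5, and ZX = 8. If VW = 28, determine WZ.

k = 28/12 = 7/3. WZ = 7/3 * 5 = 35/3.

35/3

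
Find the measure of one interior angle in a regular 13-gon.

Each interior angle of a regular n-gon is (n - 2) * 180 / n.
For n = 13: (13 - 2) * 180 / 13 = 1980/13 = 1980/13 degrees.

1980/13 degrees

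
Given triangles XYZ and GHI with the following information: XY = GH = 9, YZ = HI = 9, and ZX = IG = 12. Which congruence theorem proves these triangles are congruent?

The given information matches SSS: All three pairs of corresponding sides are equal (Side-Side-Side).

SSS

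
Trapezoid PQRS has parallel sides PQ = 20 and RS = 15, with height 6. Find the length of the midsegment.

midsegment = (20 + 15) / 2 = 35 / 2 = 35/2

35/2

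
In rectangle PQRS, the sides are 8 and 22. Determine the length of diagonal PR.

A rectangle's diagonal splits it into two right triangles, with the diagonal as the hypotenuse.
By the Pythagorean theorem, d^2 = 8^2 + 22^2 = 548.
Therefore d = sqrt(548) = 2*sqrt(137).

2*sqrt(137)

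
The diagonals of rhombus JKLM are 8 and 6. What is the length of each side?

Half-diagonals are 4 and 3. side = sqrt(4^2 + 3^2) = sqrt(25) = 5

5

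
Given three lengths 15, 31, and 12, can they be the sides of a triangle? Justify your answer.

No.
The triangle inequality is violated: 15 + 12 = 27 ≤ 31.
These lengths cannot form a triangle.

No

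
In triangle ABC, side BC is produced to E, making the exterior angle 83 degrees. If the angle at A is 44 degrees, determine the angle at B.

By the exterior angle theorem: exterior angle = sum of remote interior angles.
83 = 44 + angle B
angle B = 83 - 44 = 39 degrees

39 degrees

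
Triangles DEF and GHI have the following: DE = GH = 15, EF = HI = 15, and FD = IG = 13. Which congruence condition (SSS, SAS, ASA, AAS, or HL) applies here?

The given information provides:
DE = GH = 15, EF = HI = 15, and FD = IG = 13
This matches the SSS congruence theorem.
All three pairs of corresponding sides are equal (Side-Side-Side).

SSS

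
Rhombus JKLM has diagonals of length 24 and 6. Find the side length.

In a rhombus, the diagonals bisect each other perpendicularly, creating four congruent right triangles.
Each triangle has legs 12 (half of 24) and 3 (half of 6).
The hypotenuse of each right triangle is a side of the rhombus:
side = sqrt(12^2 + 3^2) = sqrt(153) = 3*sqrt(17)

3*sqrt(17)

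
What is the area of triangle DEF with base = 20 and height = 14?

Area = (1/2) * base * height
Area = (1/2) * 20 * 14
Area = 140

140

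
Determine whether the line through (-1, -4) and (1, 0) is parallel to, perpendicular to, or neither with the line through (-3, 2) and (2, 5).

Slope of line 1: m1 = (0 - -4)/(1 - -1) = 4/2 = 2
Slope of line 2: m2 = (5 - 2)/(2 - -3) = 3/5 = 3/5
m1 != m2 (2 != 3/5), so not parallel.
m1 * m2 = (2) * (3/5) = 6/5 != -1, so not perpendicular.
The lines are neither parallel nor perpendicular.

Neither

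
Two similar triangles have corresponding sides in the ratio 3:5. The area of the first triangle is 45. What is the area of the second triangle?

Area ratio = (3/5)^2 = 9/25. Area of the second triangle = 45 * 25/9 = 125.

125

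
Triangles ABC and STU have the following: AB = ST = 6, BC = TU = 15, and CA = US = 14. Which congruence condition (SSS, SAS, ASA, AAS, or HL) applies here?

The given information provides:
AB = ST = 6, BC = TU = 15, and CA = US = 14
This matches the SSS congruence theorem.
All three pairs of corresponding sides are equal (Side-Side-Side).

SSS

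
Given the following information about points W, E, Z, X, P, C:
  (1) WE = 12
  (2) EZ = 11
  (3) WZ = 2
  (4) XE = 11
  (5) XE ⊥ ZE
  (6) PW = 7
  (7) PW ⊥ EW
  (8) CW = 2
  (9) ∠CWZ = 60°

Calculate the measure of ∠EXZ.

Step 1: By the law of cosines on triangle XEZ: XZ² = 11² + 11² − 2·11·11·cos(90°) = 242, so XZ = 11·√2.
Step 2: By the inverse law of cosines on triangle EXZ: cos(∠EXZ) = (11² + (11·√2)² − 11²) / (2·11·11·√2) = 242/342.24 = 0.7071, so ∠EXZ = 45°.

Therefore, the measure of angle ∠EXZ = 45°.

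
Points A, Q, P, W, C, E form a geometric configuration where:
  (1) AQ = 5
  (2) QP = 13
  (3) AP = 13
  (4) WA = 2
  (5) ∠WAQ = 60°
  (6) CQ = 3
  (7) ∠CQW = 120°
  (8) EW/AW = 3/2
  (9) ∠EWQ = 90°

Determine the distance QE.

From the given relations: EW = 3/2·AW = 3/2·2 = 3.
Step 1: By the law of cosines on triangle QAW: QW² = 5² + 2² − 2·5·2·cos(60°) = 19, so QW = √19.
Step 2: By the law of cosines on triangle QWE: QE² = √19² + 3² − 2·√19·3·cos(90°) = 28, so QE = 2·√7.

Therefore, the length of QE = 2·√7.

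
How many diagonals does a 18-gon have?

Total line segments between 18 vertices = C(18,2) = 153.
Subtract the 18 sides: 153 - 18 = 135 diagonals.

135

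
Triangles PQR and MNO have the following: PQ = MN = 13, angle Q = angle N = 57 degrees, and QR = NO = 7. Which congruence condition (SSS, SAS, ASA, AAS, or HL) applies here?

The given information provides:
PQ = MN = 13, angle Q = angle N = 57 degrees, and QR = NO = 7
This matches the SAS congruence theorem.
Two pairs of corresponding sides and the included angle are equal (Side-Angle-Side).

SAS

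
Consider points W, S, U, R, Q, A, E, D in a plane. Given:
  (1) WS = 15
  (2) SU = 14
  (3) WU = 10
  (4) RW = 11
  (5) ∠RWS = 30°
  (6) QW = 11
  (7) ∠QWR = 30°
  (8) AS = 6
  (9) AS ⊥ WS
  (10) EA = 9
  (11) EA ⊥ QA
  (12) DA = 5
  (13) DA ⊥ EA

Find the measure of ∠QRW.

Step 1: By the law of cosines on triangle RWQ: RQ² = 11² + 11² − 2·11·11·cos(30°) = 32.42, so RQ ≈ 5.69.
Step 2: By the inverse law of cosines on triangle QRW: cos(∠QRW) = (5.69² + 11² − 11²) / (2·5.69·11) = 32.42/125.27 = 0.2588, so ∠QRW = 75°.

Therefore, the measure of angle ∠QRW = 75°.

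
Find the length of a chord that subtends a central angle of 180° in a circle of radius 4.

Chord = 2(4) sin(90°) = 8

8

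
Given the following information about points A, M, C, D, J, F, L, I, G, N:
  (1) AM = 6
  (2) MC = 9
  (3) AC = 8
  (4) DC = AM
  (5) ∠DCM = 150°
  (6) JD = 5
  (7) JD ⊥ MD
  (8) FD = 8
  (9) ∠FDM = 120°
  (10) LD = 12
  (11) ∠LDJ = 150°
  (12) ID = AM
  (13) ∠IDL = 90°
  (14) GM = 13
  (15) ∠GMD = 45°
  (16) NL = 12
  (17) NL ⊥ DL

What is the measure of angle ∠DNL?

Step 1: By the law of cosines on triangle NLD: ND² = 12² + 12² − 2·12·12·cos(90°) = 288, so ND = 12·√2.
Step 2: By the inverse law of cosines on triangle DNL: cos(∠DNL) = ((12·√2)² + 12² − 12²) / (2·12·√2·12) = 288/407.29 = 0.7071, so ∠DNL = 45°.

Therefore, the measure of angle ∠DNL = 45°.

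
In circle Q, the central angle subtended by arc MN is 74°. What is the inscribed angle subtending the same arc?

Inscribed angle = 74° / 2 = 37° (inscribed angle theorem).

37°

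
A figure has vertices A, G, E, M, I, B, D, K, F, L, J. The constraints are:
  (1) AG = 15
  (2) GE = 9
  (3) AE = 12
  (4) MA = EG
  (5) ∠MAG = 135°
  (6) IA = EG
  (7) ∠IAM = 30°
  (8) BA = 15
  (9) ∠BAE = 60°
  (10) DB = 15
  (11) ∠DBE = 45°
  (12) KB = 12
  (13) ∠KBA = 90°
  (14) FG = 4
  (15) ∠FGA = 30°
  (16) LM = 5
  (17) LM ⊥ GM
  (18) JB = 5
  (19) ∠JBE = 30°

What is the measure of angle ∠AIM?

From the given relations: IA = EG = 9; MA = EG = 9.
Step 1: By the law of cosines on triangle IAM: IM² = 9² + 9² − 2·9·9·cos(30°) = 21.7, so IM ≈ 4.66.
Step 2: By the inverse law of cosines on triangle AIM: cos(∠AIM) = (9² + 4.66² − 9²) / (2·9·4.66) = 21.7/83.86 = 0.2588, so ∠AIM = 75°.

Therefore, the measure of angle ∠AIM = 75°.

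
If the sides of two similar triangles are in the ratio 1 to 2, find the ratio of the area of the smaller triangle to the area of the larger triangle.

Area ratio = (side ratio)^2 = (1/2)^2 = 1:4.

1:4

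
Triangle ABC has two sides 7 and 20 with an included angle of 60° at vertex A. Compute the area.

Area = (1/2)(7)(20) sin(60°) = (1/2)(7)(20)(sqrt(3)/2) = 35*sqrt(3)

35*sqrt(3)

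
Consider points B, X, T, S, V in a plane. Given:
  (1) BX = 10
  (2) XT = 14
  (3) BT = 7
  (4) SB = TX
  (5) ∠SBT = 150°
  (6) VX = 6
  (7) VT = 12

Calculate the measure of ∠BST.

From the given relations: SB = TX = 14.
Step 1: By the law of cosines on triangle SBT: ST² = 14² + 7² − 2·14·7·cos(150°) = 414.74, so ST ≈ 20.37.
Step 2: By the inverse law of cosines on triangle BST: cos(∠BST) = (14² + 20.37² − 7²) / (2·14·20.37) = 561.74/570.23 = 0.9851, so ∠BST = 9.9°.

Therefore, the measure of angle ∠BST = 9.9°.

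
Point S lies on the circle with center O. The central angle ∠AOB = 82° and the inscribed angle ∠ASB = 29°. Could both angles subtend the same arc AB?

By the inscribed angle theorem, the inscribed angle for a central angle of 82° should be 82° / 2 = 41°.
The given inscribed angle is 29°, which does not equal 41°.
Therefore, no, they do not correspond to the same arc.

No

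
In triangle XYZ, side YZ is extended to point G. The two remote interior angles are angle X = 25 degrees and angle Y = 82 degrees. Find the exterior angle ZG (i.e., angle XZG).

By the exterior angle theorem, an exterior angle of a triangle equals the sum of the two remote interior angles.
Exterior angle = angle X + angle Y
Exterior angle = 25 + 82 = 107 degrees

107 degrees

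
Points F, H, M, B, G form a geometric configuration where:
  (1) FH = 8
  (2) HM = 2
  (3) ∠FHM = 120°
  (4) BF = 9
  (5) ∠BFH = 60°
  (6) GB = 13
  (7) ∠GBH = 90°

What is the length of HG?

Step 1: By the law of cosines on triangle BFH: BH² = 9² + 8² − 2·9·8·cos(60°) = 73, so BH = √73.
Step 2: By the law of cosines on triangle HBG: HG² = √73² + 13² − 2·√73·13·cos(90°) = 242, so HG = 11·√2.

Therefore, the length of HG = 11·√2.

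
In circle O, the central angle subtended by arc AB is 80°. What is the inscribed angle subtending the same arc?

Inscribed angle = 80° / 2 = 40° (inscribed angle theorem).

40°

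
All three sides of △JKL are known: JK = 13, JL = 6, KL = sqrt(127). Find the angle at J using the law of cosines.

When all three sides of a triangle are known, the law of cosines can be rearranged to find any angle.
cos(C) = (a² + b² - c²) / (2ab) gives cos(J) = 1/2.
Taking the inverse cosine: J = 60°.

60°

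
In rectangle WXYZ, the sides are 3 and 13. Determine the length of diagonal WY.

A rectangle's diagonal splits it into two right triangles, with the diagonal as the hypotenuse.
By the Pythagorean theorem, d^2 = 3^2 + 13^2 = 178.
Therefore d = sqrt(178).

sqrt(178)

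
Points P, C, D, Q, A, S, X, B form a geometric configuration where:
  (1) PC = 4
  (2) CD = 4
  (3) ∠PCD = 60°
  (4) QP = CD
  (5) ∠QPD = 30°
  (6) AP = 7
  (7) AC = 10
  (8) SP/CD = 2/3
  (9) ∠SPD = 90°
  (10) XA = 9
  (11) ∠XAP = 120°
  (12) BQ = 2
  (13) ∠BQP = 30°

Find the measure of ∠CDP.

Step 1: By the law of cosines on triangle DCP: DP² = 4² + 4² − 2·4·4·cos(60°) = 16, so DP = 4.
Step 2: By the inverse law of cosines on triangle CDP: cos(∠CDP) = (4² + 4² − 4²) / (2·4·4) = 16/32 = 0.5, so ∠CDP = 60°.

Therefore, the measure of angle ∠CDP = 60°.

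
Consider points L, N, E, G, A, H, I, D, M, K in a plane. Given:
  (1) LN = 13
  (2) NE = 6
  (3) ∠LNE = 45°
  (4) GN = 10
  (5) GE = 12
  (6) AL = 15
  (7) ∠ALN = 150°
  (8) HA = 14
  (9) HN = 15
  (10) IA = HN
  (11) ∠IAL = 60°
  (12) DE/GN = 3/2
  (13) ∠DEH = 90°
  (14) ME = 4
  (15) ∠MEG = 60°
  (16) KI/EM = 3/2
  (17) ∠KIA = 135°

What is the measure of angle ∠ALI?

From the given relations: IA = HN = 15.
Step 1: By the law of cosines on triangle LAI: LI² = 15² + 15² − 2·15·15·cos(60°) = 225, so LI = 15.
Step 2: By the inverse law of cosines on triangle ALI: cos(∠ALI) = (15² + 15² − 15²) / (2·15·15) = 225/450 = 0.5, so ∠ALI = 60°.

Therefore, the measure of angle ∠ALI = 60°.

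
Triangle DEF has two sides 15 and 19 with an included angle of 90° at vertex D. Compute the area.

Area = (1/2)(15)(19) sin(90°) = (1/2)(15)(19)(1) = 285/2

285/2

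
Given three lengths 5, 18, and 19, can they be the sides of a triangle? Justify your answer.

Yes.
The triangle inequality requires that the sum of any two sides exceeds the third.
Here 5 + 18 = 23 > 19, so the condition is met.

Yes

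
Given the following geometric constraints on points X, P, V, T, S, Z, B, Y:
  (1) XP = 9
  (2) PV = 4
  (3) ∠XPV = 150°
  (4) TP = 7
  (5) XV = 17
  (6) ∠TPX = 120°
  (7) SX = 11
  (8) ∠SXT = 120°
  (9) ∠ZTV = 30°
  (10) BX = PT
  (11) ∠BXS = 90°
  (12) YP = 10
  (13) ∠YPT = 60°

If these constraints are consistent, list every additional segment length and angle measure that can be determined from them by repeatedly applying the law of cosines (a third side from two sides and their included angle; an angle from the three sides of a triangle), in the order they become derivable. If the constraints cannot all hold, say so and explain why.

These constraints are not satisfiable: by the triangle inequality in triangle PXV, (1) XP = 9 and (2) PV = 4 force XV ≤ 9 + 4 = 13, but (5) says XV = 17. No planar figure meets all of them, so nothing further can be derived.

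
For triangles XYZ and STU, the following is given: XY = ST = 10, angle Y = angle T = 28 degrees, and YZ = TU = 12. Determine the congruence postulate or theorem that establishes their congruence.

The given information provides:
XY = ST = 10, angle Y = angle T = 28 degrees, and YZ = TU = 12
This matches the SAS congruence theorem.
Two pairs of corresponding sides and the included angle are equal (Side-Angle-Side).

SAS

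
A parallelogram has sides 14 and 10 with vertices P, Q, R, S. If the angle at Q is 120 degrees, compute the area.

The area of a parallelogram equals the product of two adjacent sides times the sine of the included angle.
This is because the height equals 10 * sin(120°) = 5*sqrt(3).
Area = 14 * 5*sqrt(3) = 70*sqrt(3)

70*sqrt(3)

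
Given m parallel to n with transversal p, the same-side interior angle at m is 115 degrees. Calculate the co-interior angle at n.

Co-interior (same-side interior) angles are between the parallel lines on the same side of the transversal.
Unlike corresponding or alternate interior angles, they are supplementary rather than equal.
So the angle = 180 - 115 = 65 degrees.

65 degrees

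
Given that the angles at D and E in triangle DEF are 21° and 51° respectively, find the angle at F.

By the triangle angle sum property, the three interior angles of any triangle add up to 180°.
We know angle D = 21° and angle E = 51°, so their sum is 72°.
Therefore angle F = 180° - 72° = 108°.

108 degrees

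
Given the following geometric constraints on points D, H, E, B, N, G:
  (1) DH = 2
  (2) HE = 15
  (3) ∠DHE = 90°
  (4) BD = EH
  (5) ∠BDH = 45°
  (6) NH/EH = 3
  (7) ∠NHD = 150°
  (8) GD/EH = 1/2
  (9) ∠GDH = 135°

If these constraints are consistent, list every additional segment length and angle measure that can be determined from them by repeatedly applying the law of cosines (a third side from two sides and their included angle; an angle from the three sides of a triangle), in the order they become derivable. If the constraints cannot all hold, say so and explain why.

The constraints are consistent. Derivable facts, in order:
After 1 step:
- DE ≈ 15.13
- DN ≈ 46.74
- HB ≈ 13.66
- HG ≈ 9.03
After 2 steps:
- ∠BHD = 129.06°
- ∠DBH = 5.94°
- ∠DEH = 7.59°
- ∠DGH = 9.01°
- ∠DHG = 35.99°
- ∠DNH = 1.23°
- ∠EDH = 82.41°
- ∠HDN = 28.77°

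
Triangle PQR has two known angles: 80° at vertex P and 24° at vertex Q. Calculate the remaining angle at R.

angle R = 180 - 80 - 24 = 76 degrees.

76 degrees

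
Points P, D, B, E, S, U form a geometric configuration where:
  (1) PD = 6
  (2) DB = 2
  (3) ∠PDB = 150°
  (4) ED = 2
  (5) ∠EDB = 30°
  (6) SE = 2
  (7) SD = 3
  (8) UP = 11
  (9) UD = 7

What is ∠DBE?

Step 1: By the law of cosines on triangle BDE: BE² = 2² + 2² − 2·2·2·cos(30°) = 1.07, so BE ≈ 1.04.
Step 2: By the inverse law of cosines on triangle DBE: cos(∠DBE) = (2² + 1.04² − 2²) / (2·2·1.04) = 1.07/4.14 = 0.2588, so ∠DBE = 75°.

Therefore, the measure of angle ∠DBE = 75°.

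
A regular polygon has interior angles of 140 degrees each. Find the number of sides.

The exterior angle is the supplement of the interior angle: 180 - 140 = 40 degrees.
Since the exterior angles of any convex polygon sum to 360 degrees, the number of sides is 360 / 40 = 9.

9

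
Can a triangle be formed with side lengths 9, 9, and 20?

No.
The triangle inequality is violated: 9 + 9 = 18 ≤ 20.
These lengths cannot form a triangle.

No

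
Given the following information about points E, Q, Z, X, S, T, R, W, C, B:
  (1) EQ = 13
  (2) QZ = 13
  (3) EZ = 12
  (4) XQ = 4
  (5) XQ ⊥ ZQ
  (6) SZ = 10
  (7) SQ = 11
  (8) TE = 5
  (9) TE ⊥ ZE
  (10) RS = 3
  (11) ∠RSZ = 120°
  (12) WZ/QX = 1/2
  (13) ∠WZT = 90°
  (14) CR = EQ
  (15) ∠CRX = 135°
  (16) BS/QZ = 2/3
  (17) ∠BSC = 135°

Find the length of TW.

From the given relations: WZ = 1/2·QX = 1/2·4 = 2.
Step 1: By the law of cosines on triangle ZET: ZT² = 12² + 5² − 2·12·5·cos(90°) = 169, so ZT = 13.
Step 2: By the law of cosines on triangle TZW: TW² = 13² + 2² − 2·13·2·cos(90°) = 173, so TW = √173.

Therefore, the length of TW = √173.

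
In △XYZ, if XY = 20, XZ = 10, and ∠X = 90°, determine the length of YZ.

By the law of cosines: YZ^2 = XY^2 + XZ^2 - 2*XY*XZ*cos(X)
YZ^2 = 20^2 + 10^2 - 2*20*10*cos(90°)
YZ^2 = 400 + 100 - 400*(0)
YZ^2 = 500
YZ = 10*sqrt(5)

10*sqrt(5)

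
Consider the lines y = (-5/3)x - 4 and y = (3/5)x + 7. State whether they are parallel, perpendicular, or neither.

Slope of line 1: m1 = -5/3
Slope of line 2: m2 = 3/5
Two lines are perpendicular when the product of their slopes is -1 (negative reciprocals).
m1 * m2 = (-5/3) * (3/5) = -1, confirming perpendicularity.

Perpendicular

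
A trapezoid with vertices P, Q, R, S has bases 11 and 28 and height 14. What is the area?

Area of a trapezoid = (base1 + base2) * height / 2
Area = (11 + 28) * 14 / 2
Area = 39 * 14 / 2
Area = 546 / 2
Area = 273

273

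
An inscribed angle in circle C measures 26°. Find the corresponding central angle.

The inscribed angle theorem states that a central angle is always twice any inscribed angle that subtends the same arc.
Since the inscribed angle is 26°, the central angle = 2 × 26° = 52°.

52°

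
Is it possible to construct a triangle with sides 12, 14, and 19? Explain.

Sort the sides: 12, 14, 19.
It suffices to check that the sum of the two smallest exceeds the largest:
12 + 14 = 26 > 19. ✓
Yes, a valid triangle can be formed.

Yes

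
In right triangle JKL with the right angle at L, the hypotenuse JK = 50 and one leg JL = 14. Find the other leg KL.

KL = sqrt(50^2 - 14^2) = sqrt(2304) = 48

48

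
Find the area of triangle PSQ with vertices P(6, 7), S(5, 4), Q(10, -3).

Shoelace: Area = (1/2)|6(4--3) + 5(-3-7) + 10(7-4)| = (1/2)(22) = 11

11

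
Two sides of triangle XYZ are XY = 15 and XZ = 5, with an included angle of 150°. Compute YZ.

By the law of cosines: YZ^2 = XY^2 + XZ^2 - 2*XY*XZ*cos(X)
YZ^2 = 15^2 + 5^2 - 2*15*5*cos(150°)
YZ^2 = 225 + 25 - 150*(-sqrt(3)/2)
YZ^2 = 75*sqrt(3) + 250
YZ = 5*sqrt(3*sqrt(3) + 10)

5*sqrt(3*sqrt(3) + 10)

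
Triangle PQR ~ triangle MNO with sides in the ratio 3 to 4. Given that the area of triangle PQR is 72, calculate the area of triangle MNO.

The ratio of areas of similar triangles = (side ratio)^2.
Side ratio = 3:4, so area ratio = 9:16.
Area of MNO / Area of PQR = 16/9
Area of MNO = 72 * 16/9 = 128

128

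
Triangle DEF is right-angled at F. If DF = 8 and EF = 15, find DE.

In a right triangle, the square of the hypotenuse equals the sum of the squares of the two legs.
The legs are 8 and 15, so the hypotenuse = sqrt(64 + 225) = sqrt(289) = 17.

17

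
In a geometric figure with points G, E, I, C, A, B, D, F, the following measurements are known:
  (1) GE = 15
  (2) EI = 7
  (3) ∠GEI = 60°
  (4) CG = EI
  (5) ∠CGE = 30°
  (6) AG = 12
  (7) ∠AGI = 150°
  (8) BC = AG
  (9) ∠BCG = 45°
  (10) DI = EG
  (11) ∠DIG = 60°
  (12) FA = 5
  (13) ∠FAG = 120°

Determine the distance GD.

From the given relations: DI = EG = 15.
Step 1: By the law of cosines on triangle GEI: GI² = 15² + 7² − 2·15·7·cos(60°) = 169, so GI = 13.
Step 2: By the law of cosines on triangle GID: GD² = 13² + 15² − 2·13·15·cos(60°) = 199, so GD = √199.

Therefore, the length of GD = √199.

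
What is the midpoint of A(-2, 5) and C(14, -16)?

M = ((x₁ + x₂)/2, (y₁ + y₂)/2)
= ((-2 + 14)/2, (5 + -16)/2)
= (12/2, -11/2) = (6, -11/2)

(6, -11/2)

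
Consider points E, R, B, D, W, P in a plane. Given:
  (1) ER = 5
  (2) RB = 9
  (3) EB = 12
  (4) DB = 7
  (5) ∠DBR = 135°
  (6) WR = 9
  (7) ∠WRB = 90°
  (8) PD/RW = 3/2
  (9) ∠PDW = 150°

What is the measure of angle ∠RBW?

Step 1: By the law of cosines on triangle BRW: BW² = 9² + 9² − 2·9·9·cos(90°) = 162, so BW = 9·√2.
Step 2: By the inverse law of cosines on triangle RBW: cos(∠RBW) = (9² + (9·√2)² − 9²) / (2·9·9·√2) = 162/229.1 = 0.7071, so ∠RBW = 45°.

Therefore, the measure of angle ∠RBW = 45°.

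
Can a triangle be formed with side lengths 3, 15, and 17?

Sort the sides: 3, 15, 17.
It suffices to check that the sum of the two smallest exceeds the largest:
3 + 15 = 18 > 17. ✓
Yes, a valid triangle can be formed.

Yes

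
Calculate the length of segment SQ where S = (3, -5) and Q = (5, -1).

The horizontal distance is |5 - 3| = 2 and the vertical distance is |-1 - -5| = 4.
By the Pythagorean theorem, d = sqrt(2^2 + 4^2) = sqrt(20) = 2*sqrt(5).

2*sqrt(5)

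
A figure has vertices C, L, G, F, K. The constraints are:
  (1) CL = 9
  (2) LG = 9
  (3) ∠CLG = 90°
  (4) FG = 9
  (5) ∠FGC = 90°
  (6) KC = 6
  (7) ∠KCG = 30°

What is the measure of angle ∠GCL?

Step 1: By the law of cosines on triangle CLG: CG² = 9² + 9² − 2·9·9·cos(90°) = 162, so CG = 9·√2.
Step 2: By the inverse law of cosines on triangle GCL: cos(∠GCL) = ((9·√2)² + 9² − 9²) / (2·9·√2·9) = 162/229.1 = 0.7071, so ∠GCL = 45°.

Therefore, the measure of angle ∠GCL = 45°.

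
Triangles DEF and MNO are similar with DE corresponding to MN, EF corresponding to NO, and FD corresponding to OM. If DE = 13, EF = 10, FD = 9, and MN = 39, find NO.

Similar triangles have proportional sides. Setting up the proportion:
MN / DE = NO / EF
39 / 13 = NO / 10
NO = 10 * 39 / 13 = 30.

30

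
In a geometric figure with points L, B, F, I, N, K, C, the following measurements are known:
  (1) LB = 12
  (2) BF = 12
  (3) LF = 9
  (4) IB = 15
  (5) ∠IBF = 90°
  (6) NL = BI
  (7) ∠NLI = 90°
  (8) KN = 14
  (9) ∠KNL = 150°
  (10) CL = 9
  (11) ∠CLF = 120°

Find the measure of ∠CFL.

Step 1: By the law of cosines on triangle FLC: FC² = 9² + 9² − 2·9·9·cos(120°) = 243, so FC = 9·√3.
Step 2: By the inverse law of cosines on triangle CFL: cos(∠CFL) = ((9·√3)² + 9² − 9²) / (2·9·√3·9) = 243/280.59 = 0.866, so ∠CFL = 30°.

Therefore, the measure of angle ∠CFL = 30°.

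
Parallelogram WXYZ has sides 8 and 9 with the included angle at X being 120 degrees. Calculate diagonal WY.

Using the law of cosines:
d^2 = 8^2 + 9^2 - 2(8)(9)cos(120 degrees)
d^2 = 64 + 81 - 144*-1/2
d^2 = 217
d = sqrt(217)

sqrt(217)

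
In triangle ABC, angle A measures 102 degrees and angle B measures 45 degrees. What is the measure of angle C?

By the triangle angle sum property, the three interior angles of any triangle add up to 180°.
We know angle A = 102° and angle B = 45°, so their sum is 147°.
Therefore angle C = 180° - 147° = 33°.

33 degrees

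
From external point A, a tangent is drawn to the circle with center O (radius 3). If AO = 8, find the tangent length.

tangent = √(d² - r²) = √(8² - 3²) = √(64 - 9) = √55 = sqrt(55)

sqrt(55)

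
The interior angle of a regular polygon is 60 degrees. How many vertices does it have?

Exterior angle = 180 - 60 = 120. n = 360 / 120 = 3.

3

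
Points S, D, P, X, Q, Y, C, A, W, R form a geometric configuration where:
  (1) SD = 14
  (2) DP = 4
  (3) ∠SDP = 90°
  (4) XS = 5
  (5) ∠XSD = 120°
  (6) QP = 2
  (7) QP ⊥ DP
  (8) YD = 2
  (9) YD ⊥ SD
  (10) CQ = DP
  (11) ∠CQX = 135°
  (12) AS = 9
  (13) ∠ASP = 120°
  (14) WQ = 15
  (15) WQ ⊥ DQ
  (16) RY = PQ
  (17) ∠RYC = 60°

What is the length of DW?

Step 1: By the law of cosines on triangle DPQ: DQ² = 4² + 2² − 2·4·2·cos(90°) = 20, so DQ = 2·√5.
Step 2: By the law of cosines on triangle DQW: DW² = (2·√5)² + 15² − 2·2·√5·15·cos(90°) = 245, so DW = 7·√5.

Therefore, the length of DW = 7·√5.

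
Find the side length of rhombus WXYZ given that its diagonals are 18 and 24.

The diagonals of a rhombus bisect each other at right angles.
Half-diagonals: 18/2 = 9 and 24/2 = 12
side = sqrt(9^2 + 12^2)
side = sqrt(81 + 144)
side = sqrt(225) = 15

15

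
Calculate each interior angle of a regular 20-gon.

Each interior angle of a regular n-gon is (n - 2) * 180 / n.
For n = 20: (20 - 2) * 180 / 20 = 3240/20 = 162 degrees.

162 degrees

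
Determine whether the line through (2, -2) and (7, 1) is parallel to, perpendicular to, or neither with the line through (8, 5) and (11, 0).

Slope of line 1: m1 = (1 - -2)/(7 - 2) = 3/5 = 3/5
Slope of line 2: m2 = (0 - 5)/(11 - 8) = -5/3 = -5/3
Two lines are perpendicular when the product of their slopes is -1 (negative reciprocals).
m1 * m2 = (3/5) * (-5/3) = -1, confirming perpendicularity.

Perpendicular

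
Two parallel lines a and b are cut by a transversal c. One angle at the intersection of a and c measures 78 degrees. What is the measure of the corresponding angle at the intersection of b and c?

Corresponding angles formed by parallel lines and a transversal are equal.
The given angle is 78 degrees.
The corresponding angle = 78 degrees.

78 degrees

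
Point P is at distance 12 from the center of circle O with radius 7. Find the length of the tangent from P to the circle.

Let T be the point of tangency. Then OT ⊥ PT (radius ⊥ tangent).
In right triangle OTP: OP² = OT² + PT²
12² = 7² + PT²
PT² = 95, PT = sqrt(95)

sqrt(95)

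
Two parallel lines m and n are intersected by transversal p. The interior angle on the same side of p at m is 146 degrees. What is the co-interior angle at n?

Co-interior (same-side interior) angles are between the parallel lines on the same side of the transversal.
Unlike corresponding or alternate interior angles, they are supplementary rather than equal.
So the angle = 180 - 146 = 34 degrees.

34 degrees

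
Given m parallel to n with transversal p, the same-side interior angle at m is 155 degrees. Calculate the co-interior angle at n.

Co-interior (same-side interior) angles are between the parallel lines on the same side of the transversal.
Unlike corresponding or alternate interior angles, they are supplementary rather than equal.
So the angle = 180 - 155 = 25 degrees.

25 degrees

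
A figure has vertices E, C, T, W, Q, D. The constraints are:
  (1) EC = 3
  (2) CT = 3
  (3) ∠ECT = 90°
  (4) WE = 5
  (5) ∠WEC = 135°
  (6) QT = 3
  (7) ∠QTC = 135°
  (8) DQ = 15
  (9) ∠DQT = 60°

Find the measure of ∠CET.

Step 1: By the law of cosines on triangle ECT: ET² = 3² + 3² − 2·3·3·cos(90°) = 18, so ET = 3·√2.
Step 2: By the inverse law of cosines on triangle CET: cos(∠CET) = (3² + (3·√2)² − 3²) / (2·3·3·√2) = 18/25.46 = 0.7071, so ∠CET = 45°.

Therefore, the measure of angle ∠CET = 45°.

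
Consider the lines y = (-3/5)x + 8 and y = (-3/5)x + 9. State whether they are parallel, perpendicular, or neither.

Slope of line 1: m1 = -3/5
Slope of line 2: m2 = -3/5
m1 = m2, so the lines are parallel.

Parallel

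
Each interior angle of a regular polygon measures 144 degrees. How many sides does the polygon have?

The exterior angle is the supplement of the interior angle: 180 - 144 = 36 degrees.
Since the exterior angles of any convex polygon sum to 360 degrees, the number of sides is 360 / 36 = 10.

10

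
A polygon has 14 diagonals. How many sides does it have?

Using d = n(n - 3)/2, we solve 14 = n(n - 3)/2.
So n(n - 3) = 28.
Testing n = 7: 7 * 4 = 28 = 28. Correct.
The polygon has 7 sides.

7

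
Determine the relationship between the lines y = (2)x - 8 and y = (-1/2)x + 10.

Slope of line 1: m1 = 2
Slope of line 2: m2 = -1/2
m1 * m2 = (2) * (-1/2) = -1 = -1, so the lines are perpendicular.

Perpendicular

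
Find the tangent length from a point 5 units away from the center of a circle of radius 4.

The tangent, radius, and line from the external point to the center form a right triangle.
The right angle is where the tangent meets the radius.
By the Pythagorean theorem: tangent² + 4² = 5²
tangent² = 25 - 16 = 9
tangent = 3

3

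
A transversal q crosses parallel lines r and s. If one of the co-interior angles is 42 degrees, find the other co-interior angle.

Co-interior (same-side interior) angles are between the parallel lines on the same side of the transversal.
Unlike corresponding or alternate interior angles, they are supplementary rather than equal.
So the angle = 180 - 42 = 138 degrees.

138 degrees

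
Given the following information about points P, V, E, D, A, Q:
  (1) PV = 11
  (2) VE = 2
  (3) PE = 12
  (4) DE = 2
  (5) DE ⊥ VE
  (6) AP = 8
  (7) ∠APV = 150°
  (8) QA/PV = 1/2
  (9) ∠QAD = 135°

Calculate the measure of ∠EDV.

Step 1: By the law of cosines on triangle DEV: DV² = 2² + 2² − 2·2·2·cos(90°) = 8, so DV = 2·√2.
Step 2: By the inverse law of cosines on triangle EDV: cos(∠EDV) = (2² + (2·√2)² − 2²) / (2·2·2·√2) = 8/11.31 = 0.7071, so ∠EDV = 45°.

Therefore, the measure of angle ∠EDV = 45°.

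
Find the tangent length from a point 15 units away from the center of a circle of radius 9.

Let T be the point of tangency. Then OT ⊥ MT (radius ⊥ tangent).
In right triangle OTM: OM² = OT² + MT²
15² = 9² + MT²
MT² = 144, MT = 12

12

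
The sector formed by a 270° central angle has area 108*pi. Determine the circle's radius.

Sector area A = πr² × θ/360, so r² = 360A / (πθ).
r² = 360 × 108*pi / (π × 270)
r² = 144
r = 12

12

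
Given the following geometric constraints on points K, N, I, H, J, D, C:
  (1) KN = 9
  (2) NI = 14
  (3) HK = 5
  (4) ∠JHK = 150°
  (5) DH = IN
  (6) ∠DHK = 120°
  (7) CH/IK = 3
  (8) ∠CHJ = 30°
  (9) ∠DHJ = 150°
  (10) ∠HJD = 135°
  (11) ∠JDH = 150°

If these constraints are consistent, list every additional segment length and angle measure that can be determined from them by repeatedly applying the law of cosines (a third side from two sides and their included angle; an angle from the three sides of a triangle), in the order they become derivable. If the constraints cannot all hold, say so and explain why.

These constraints are not satisfiable: (9), (10) and (11) are the three interior angles of triangle DHJ, which must sum to 180°, but 150° + 135° + 150° = 435°. No planar figure meets all of them, so nothing further can be derived.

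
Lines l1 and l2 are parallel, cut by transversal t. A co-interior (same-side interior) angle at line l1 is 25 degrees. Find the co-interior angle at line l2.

Co-interior angles (same-side interior) formed by parallel lines and a transversal are supplementary (sum to 180 degrees).
The given angle is 25 degrees.
The co-interior angle = 180 - 25 = 155 degrees.

155 degrees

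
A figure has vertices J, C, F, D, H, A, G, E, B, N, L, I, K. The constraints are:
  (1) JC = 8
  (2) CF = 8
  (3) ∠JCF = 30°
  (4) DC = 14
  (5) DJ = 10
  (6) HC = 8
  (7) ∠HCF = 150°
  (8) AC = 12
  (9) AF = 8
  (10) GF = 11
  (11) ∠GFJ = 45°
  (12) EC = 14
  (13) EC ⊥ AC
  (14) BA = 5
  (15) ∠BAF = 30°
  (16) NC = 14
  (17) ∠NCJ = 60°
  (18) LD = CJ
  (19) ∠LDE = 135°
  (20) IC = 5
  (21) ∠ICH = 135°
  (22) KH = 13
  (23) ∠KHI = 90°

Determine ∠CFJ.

Step 1: By the law of cosines on triangle FCJ: FJ² = 8² + 8² − 2·8·8·cos(30°) = 17.15, so FJ ≈ 4.14.
Step 2: By the inverse law of cosines on triangle CFJ: cos(∠CFJ) = (8² + 4.14² − 8²) / (2·8·4.14) = 17.15/66.26 = 0.2588, so ∠CFJ = 75°.

Therefore, the measure of angle ∠CFJ = 75°.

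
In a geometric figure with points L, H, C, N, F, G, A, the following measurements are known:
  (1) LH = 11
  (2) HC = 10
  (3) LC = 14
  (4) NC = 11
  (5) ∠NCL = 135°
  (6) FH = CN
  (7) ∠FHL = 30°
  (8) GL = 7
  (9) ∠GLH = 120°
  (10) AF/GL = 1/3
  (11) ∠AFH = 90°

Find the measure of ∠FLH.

From the given relations: FH = CN = 11.
Step 1: By the law of cosines on triangle LHF: LF² = 11² + 11² − 2·11·11·cos(30°) = 32.42, so LF ≈ 5.69.
Step 2: By the inverse law of cosines on triangle FLH: cos(∠FLH) = (5.69² + 11² − 11²) / (2·5.69·11) = 32.42/125.27 = 0.2588, so ∠FLH = 75°.

Therefore, the measure of angle ∠FLH = 75°.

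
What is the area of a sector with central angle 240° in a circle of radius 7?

The full circle has area πr² = π(7)² = 49*pi.
The sector covers 240° out of 360°, a fraction of 2/3.
Sector area = 49*pi × 2/3 = 98*pi/3.

98*pi/3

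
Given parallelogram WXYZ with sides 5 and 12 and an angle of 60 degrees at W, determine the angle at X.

In a parallelogram, consecutive angles are supplementary (sum to 180°).
angle X = 180 - angle W
angle X = 180 - 60
angle X = 120 degrees

120 degrees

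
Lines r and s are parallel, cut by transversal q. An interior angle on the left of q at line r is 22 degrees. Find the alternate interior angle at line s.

Alternate interior angles lie on opposite sides of the transversal, between the parallel lines.
By the alternate interior angle theorem, they are equal: 22 degrees.

22 degrees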